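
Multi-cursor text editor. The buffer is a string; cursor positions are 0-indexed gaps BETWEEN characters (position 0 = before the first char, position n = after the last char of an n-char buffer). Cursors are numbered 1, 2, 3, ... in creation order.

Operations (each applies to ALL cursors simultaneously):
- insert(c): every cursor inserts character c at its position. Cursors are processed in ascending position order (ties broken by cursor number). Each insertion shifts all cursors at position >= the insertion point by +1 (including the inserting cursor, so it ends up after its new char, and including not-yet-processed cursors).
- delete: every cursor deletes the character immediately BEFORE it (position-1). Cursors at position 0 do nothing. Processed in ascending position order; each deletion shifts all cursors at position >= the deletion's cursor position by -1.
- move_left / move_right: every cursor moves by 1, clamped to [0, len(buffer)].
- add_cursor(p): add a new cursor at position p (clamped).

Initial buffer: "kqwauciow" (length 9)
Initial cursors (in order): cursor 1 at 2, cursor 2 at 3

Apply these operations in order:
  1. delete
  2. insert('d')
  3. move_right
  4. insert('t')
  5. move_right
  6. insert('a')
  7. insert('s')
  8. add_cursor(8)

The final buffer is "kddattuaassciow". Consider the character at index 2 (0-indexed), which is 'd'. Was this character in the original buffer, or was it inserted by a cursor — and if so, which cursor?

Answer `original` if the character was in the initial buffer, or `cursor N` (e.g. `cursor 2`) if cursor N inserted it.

Answer: cursor 2

Derivation:
After op 1 (delete): buffer="kauciow" (len 7), cursors c1@1 c2@1, authorship .......
After op 2 (insert('d')): buffer="kddauciow" (len 9), cursors c1@3 c2@3, authorship .12......
After op 3 (move_right): buffer="kddauciow" (len 9), cursors c1@4 c2@4, authorship .12......
After op 4 (insert('t')): buffer="kddattuciow" (len 11), cursors c1@6 c2@6, authorship .12.12.....
After op 5 (move_right): buffer="kddattuciow" (len 11), cursors c1@7 c2@7, authorship .12.12.....
After op 6 (insert('a')): buffer="kddattuaaciow" (len 13), cursors c1@9 c2@9, authorship .12.12.12....
After op 7 (insert('s')): buffer="kddattuaassciow" (len 15), cursors c1@11 c2@11, authorship .12.12.1212....
After op 8 (add_cursor(8)): buffer="kddattuaassciow" (len 15), cursors c3@8 c1@11 c2@11, authorship .12.12.1212....
Authorship (.=original, N=cursor N): . 1 2 . 1 2 . 1 2 1 2 . . . .
Index 2: author = 2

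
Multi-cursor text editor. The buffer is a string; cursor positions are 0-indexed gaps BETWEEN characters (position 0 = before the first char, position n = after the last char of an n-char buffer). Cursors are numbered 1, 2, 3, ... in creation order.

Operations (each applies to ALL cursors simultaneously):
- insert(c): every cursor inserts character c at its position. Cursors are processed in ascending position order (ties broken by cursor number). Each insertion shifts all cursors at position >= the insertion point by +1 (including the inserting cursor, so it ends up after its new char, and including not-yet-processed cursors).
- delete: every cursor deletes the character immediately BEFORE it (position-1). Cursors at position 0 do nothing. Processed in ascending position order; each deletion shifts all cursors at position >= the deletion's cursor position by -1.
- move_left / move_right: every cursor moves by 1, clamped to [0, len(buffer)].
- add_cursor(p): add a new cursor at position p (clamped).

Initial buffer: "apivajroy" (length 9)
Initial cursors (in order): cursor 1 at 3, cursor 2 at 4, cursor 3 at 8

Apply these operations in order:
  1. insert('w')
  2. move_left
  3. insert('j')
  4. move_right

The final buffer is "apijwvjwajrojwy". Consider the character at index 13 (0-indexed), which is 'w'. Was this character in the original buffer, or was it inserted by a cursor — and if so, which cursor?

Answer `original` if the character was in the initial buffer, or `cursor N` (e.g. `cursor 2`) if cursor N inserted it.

Answer: cursor 3

Derivation:
After op 1 (insert('w')): buffer="apiwvwajrowy" (len 12), cursors c1@4 c2@6 c3@11, authorship ...1.2....3.
After op 2 (move_left): buffer="apiwvwajrowy" (len 12), cursors c1@3 c2@5 c3@10, authorship ...1.2....3.
After op 3 (insert('j')): buffer="apijwvjwajrojwy" (len 15), cursors c1@4 c2@7 c3@13, authorship ...11.22....33.
After op 4 (move_right): buffer="apijwvjwajrojwy" (len 15), cursors c1@5 c2@8 c3@14, authorship ...11.22....33.
Authorship (.=original, N=cursor N): . . . 1 1 . 2 2 . . . . 3 3 .
Index 13: author = 3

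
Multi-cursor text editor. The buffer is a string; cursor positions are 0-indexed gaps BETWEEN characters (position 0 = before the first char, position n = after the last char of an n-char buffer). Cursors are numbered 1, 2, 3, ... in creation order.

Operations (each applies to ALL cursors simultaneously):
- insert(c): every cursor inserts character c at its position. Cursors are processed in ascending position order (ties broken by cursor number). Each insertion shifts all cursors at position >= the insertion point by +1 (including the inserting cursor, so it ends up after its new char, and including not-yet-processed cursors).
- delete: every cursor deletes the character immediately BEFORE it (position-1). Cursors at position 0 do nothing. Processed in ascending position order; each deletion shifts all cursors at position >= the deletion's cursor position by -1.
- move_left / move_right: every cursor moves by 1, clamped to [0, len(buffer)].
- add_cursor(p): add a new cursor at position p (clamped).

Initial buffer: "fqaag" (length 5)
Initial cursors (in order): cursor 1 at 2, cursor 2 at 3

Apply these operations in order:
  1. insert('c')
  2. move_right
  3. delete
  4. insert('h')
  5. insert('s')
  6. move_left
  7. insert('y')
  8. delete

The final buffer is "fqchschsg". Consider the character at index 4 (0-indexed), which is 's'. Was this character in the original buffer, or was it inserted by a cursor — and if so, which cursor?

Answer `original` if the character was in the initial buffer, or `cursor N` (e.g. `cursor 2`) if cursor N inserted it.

After op 1 (insert('c')): buffer="fqcacag" (len 7), cursors c1@3 c2@5, authorship ..1.2..
After op 2 (move_right): buffer="fqcacag" (len 7), cursors c1@4 c2@6, authorship ..1.2..
After op 3 (delete): buffer="fqccg" (len 5), cursors c1@3 c2@4, authorship ..12.
After op 4 (insert('h')): buffer="fqchchg" (len 7), cursors c1@4 c2@6, authorship ..1122.
After op 5 (insert('s')): buffer="fqchschsg" (len 9), cursors c1@5 c2@8, authorship ..111222.
After op 6 (move_left): buffer="fqchschsg" (len 9), cursors c1@4 c2@7, authorship ..111222.
After op 7 (insert('y')): buffer="fqchyschysg" (len 11), cursors c1@5 c2@9, authorship ..11112222.
After op 8 (delete): buffer="fqchschsg" (len 9), cursors c1@4 c2@7, authorship ..111222.
Authorship (.=original, N=cursor N): . . 1 1 1 2 2 2 .
Index 4: author = 1

Answer: cursor 1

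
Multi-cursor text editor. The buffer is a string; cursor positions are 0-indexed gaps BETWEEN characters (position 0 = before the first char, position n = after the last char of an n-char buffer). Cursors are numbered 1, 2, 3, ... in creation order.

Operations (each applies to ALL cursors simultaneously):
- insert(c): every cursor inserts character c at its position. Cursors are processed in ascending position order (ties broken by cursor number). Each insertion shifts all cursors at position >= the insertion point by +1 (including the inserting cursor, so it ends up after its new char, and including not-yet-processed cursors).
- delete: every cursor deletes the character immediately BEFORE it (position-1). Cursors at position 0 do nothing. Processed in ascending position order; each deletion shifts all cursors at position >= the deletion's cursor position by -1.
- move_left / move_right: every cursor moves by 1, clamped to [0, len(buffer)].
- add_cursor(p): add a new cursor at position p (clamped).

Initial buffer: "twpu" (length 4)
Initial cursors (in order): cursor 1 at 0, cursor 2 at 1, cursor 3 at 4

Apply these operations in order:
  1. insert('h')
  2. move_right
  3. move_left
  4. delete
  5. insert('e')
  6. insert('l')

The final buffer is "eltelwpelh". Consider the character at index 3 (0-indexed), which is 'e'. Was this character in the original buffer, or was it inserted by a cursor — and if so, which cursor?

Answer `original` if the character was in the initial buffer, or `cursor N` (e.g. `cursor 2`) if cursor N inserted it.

Answer: cursor 2

Derivation:
After op 1 (insert('h')): buffer="hthwpuh" (len 7), cursors c1@1 c2@3 c3@7, authorship 1.2...3
After op 2 (move_right): buffer="hthwpuh" (len 7), cursors c1@2 c2@4 c3@7, authorship 1.2...3
After op 3 (move_left): buffer="hthwpuh" (len 7), cursors c1@1 c2@3 c3@6, authorship 1.2...3
After op 4 (delete): buffer="twph" (len 4), cursors c1@0 c2@1 c3@3, authorship ...3
After op 5 (insert('e')): buffer="etewpeh" (len 7), cursors c1@1 c2@3 c3@6, authorship 1.2..33
After op 6 (insert('l')): buffer="eltelwpelh" (len 10), cursors c1@2 c2@5 c3@9, authorship 11.22..333
Authorship (.=original, N=cursor N): 1 1 . 2 2 . . 3 3 3
Index 3: author = 2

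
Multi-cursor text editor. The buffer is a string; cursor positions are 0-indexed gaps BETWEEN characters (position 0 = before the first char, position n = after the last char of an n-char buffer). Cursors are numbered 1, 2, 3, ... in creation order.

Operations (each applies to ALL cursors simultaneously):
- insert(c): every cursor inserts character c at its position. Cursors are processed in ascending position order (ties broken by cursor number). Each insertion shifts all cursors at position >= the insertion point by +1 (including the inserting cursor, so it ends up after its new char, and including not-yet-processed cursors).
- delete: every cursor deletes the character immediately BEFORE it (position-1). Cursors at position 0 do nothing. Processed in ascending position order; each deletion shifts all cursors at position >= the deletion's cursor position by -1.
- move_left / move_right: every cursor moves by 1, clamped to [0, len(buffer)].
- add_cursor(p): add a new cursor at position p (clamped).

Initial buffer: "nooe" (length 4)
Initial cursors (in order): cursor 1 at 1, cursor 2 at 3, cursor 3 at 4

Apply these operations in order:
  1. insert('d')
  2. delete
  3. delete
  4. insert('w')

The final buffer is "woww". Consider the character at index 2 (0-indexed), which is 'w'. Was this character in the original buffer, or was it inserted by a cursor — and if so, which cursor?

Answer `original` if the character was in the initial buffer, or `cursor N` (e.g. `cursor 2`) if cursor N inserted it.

After op 1 (insert('d')): buffer="ndooded" (len 7), cursors c1@2 c2@5 c3@7, authorship .1..2.3
After op 2 (delete): buffer="nooe" (len 4), cursors c1@1 c2@3 c3@4, authorship ....
After op 3 (delete): buffer="o" (len 1), cursors c1@0 c2@1 c3@1, authorship .
After op 4 (insert('w')): buffer="woww" (len 4), cursors c1@1 c2@4 c3@4, authorship 1.23
Authorship (.=original, N=cursor N): 1 . 2 3
Index 2: author = 2

Answer: cursor 2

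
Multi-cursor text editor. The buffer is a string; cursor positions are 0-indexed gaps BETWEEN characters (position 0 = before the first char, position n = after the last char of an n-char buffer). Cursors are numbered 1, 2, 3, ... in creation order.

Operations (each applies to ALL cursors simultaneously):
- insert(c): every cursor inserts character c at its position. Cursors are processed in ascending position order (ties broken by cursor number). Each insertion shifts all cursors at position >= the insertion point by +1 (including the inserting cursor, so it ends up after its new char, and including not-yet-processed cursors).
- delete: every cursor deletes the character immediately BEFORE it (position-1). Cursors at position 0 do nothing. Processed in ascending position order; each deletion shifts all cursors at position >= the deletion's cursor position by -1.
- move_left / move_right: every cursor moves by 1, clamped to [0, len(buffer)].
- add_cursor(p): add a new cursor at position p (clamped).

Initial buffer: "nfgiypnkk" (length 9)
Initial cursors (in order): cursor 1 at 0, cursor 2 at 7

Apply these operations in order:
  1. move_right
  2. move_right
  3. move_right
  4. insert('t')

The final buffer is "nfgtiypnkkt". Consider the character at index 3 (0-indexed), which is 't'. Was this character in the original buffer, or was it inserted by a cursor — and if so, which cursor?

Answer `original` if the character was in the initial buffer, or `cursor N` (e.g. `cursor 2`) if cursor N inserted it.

Answer: cursor 1

Derivation:
After op 1 (move_right): buffer="nfgiypnkk" (len 9), cursors c1@1 c2@8, authorship .........
After op 2 (move_right): buffer="nfgiypnkk" (len 9), cursors c1@2 c2@9, authorship .........
After op 3 (move_right): buffer="nfgiypnkk" (len 9), cursors c1@3 c2@9, authorship .........
After op 4 (insert('t')): buffer="nfgtiypnkkt" (len 11), cursors c1@4 c2@11, authorship ...1......2
Authorship (.=original, N=cursor N): . . . 1 . . . . . . 2
Index 3: author = 1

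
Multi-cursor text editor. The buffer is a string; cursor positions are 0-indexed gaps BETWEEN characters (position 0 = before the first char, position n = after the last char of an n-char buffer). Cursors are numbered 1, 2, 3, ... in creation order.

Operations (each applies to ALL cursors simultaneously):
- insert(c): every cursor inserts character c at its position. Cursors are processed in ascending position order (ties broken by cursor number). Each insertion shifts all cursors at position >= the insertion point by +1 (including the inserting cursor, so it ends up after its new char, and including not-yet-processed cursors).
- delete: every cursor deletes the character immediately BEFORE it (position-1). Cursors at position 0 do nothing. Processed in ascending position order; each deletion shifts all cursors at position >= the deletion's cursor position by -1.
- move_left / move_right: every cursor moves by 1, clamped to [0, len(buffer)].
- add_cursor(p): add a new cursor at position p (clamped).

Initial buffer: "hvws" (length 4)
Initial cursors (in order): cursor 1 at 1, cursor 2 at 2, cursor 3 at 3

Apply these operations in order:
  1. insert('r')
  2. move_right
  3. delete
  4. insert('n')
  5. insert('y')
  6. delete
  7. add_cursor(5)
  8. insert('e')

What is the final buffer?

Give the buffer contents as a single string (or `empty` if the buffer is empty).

After op 1 (insert('r')): buffer="hrvrwrs" (len 7), cursors c1@2 c2@4 c3@6, authorship .1.2.3.
After op 2 (move_right): buffer="hrvrwrs" (len 7), cursors c1@3 c2@5 c3@7, authorship .1.2.3.
After op 3 (delete): buffer="hrrr" (len 4), cursors c1@2 c2@3 c3@4, authorship .123
After op 4 (insert('n')): buffer="hrnrnrn" (len 7), cursors c1@3 c2@5 c3@7, authorship .112233
After op 5 (insert('y')): buffer="hrnyrnyrny" (len 10), cursors c1@4 c2@7 c3@10, authorship .111222333
After op 6 (delete): buffer="hrnrnrn" (len 7), cursors c1@3 c2@5 c3@7, authorship .112233
After op 7 (add_cursor(5)): buffer="hrnrnrn" (len 7), cursors c1@3 c2@5 c4@5 c3@7, authorship .112233
After op 8 (insert('e')): buffer="hrnerneerne" (len 11), cursors c1@4 c2@8 c4@8 c3@11, authorship .1112224333

Answer: hrnerneerne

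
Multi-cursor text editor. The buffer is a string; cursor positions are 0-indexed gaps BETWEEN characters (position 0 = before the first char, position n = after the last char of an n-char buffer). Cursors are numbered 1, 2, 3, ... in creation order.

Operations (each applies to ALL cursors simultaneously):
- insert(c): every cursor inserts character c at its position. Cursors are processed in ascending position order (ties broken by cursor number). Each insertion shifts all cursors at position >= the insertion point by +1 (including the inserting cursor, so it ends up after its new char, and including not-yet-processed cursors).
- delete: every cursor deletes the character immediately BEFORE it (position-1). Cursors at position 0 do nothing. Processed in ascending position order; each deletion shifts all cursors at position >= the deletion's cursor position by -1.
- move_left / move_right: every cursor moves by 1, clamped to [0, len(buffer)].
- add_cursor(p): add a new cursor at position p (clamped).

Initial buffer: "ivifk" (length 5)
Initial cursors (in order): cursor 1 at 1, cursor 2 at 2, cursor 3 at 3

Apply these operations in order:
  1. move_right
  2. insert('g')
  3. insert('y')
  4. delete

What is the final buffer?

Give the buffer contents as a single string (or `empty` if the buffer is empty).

After op 1 (move_right): buffer="ivifk" (len 5), cursors c1@2 c2@3 c3@4, authorship .....
After op 2 (insert('g')): buffer="ivgigfgk" (len 8), cursors c1@3 c2@5 c3@7, authorship ..1.2.3.
After op 3 (insert('y')): buffer="ivgyigyfgyk" (len 11), cursors c1@4 c2@7 c3@10, authorship ..11.22.33.
After op 4 (delete): buffer="ivgigfgk" (len 8), cursors c1@3 c2@5 c3@7, authorship ..1.2.3.

Answer: ivgigfgk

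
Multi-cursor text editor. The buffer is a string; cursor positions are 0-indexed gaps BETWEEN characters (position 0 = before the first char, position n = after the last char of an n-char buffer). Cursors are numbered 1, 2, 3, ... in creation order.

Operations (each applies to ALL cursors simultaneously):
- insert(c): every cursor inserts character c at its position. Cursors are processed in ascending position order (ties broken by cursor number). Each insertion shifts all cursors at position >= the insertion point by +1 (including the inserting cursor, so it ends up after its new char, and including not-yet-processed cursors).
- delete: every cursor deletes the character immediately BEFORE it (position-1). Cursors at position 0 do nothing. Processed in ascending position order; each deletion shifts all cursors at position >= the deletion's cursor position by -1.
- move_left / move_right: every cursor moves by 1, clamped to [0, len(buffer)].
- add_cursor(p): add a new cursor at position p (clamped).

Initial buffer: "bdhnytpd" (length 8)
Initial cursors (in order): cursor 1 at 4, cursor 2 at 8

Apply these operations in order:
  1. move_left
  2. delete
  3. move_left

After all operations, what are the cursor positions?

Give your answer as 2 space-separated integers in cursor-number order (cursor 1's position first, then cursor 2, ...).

Answer: 1 4

Derivation:
After op 1 (move_left): buffer="bdhnytpd" (len 8), cursors c1@3 c2@7, authorship ........
After op 2 (delete): buffer="bdnytd" (len 6), cursors c1@2 c2@5, authorship ......
After op 3 (move_left): buffer="bdnytd" (len 6), cursors c1@1 c2@4, authorship ......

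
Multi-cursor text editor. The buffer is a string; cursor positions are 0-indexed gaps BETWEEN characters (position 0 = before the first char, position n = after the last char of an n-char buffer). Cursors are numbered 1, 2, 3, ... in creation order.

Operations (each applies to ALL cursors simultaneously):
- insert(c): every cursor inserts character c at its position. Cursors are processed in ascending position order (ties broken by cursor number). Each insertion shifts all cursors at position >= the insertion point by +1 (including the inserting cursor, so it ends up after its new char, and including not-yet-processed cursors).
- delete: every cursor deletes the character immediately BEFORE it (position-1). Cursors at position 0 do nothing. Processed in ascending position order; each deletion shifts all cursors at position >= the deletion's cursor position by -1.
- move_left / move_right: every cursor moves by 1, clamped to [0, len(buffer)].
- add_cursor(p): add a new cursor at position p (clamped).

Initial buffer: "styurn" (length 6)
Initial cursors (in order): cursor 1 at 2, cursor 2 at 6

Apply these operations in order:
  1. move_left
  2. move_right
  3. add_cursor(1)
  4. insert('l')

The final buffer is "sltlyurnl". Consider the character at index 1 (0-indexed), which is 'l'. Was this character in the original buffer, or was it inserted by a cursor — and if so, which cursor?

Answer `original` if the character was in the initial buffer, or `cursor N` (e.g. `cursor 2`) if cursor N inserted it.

Answer: cursor 3

Derivation:
After op 1 (move_left): buffer="styurn" (len 6), cursors c1@1 c2@5, authorship ......
After op 2 (move_right): buffer="styurn" (len 6), cursors c1@2 c2@6, authorship ......
After op 3 (add_cursor(1)): buffer="styurn" (len 6), cursors c3@1 c1@2 c2@6, authorship ......
After op 4 (insert('l')): buffer="sltlyurnl" (len 9), cursors c3@2 c1@4 c2@9, authorship .3.1....2
Authorship (.=original, N=cursor N): . 3 . 1 . . . . 2
Index 1: author = 3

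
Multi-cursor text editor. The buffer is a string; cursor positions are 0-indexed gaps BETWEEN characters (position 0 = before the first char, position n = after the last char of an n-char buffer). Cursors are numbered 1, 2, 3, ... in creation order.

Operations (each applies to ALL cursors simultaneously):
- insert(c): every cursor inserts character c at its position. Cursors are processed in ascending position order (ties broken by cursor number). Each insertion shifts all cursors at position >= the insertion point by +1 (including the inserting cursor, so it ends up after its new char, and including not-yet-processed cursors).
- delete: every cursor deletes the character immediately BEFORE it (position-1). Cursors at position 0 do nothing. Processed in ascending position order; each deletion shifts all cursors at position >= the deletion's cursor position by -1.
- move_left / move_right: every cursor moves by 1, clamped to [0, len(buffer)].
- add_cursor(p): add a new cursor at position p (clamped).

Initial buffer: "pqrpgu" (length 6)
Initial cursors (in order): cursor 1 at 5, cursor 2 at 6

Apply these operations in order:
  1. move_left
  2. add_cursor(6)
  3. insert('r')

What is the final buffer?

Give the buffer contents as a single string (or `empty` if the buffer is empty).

Answer: pqrprgrur

Derivation:
After op 1 (move_left): buffer="pqrpgu" (len 6), cursors c1@4 c2@5, authorship ......
After op 2 (add_cursor(6)): buffer="pqrpgu" (len 6), cursors c1@4 c2@5 c3@6, authorship ......
After op 3 (insert('r')): buffer="pqrprgrur" (len 9), cursors c1@5 c2@7 c3@9, authorship ....1.2.3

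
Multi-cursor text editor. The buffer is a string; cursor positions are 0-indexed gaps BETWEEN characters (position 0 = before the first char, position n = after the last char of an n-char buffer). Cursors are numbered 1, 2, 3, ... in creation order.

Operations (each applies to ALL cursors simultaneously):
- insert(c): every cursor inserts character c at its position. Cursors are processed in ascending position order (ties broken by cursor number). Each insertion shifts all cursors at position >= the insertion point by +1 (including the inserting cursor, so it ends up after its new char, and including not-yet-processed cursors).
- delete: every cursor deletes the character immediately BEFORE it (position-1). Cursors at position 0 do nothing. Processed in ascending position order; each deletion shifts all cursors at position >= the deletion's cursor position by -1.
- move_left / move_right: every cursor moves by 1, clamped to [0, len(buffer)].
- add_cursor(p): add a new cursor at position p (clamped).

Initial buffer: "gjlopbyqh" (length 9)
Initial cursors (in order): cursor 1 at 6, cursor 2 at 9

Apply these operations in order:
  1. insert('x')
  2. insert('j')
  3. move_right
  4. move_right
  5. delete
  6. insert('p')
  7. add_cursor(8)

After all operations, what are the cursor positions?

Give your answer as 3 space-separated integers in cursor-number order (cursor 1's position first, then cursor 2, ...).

Answer: 10 13 8

Derivation:
After op 1 (insert('x')): buffer="gjlopbxyqhx" (len 11), cursors c1@7 c2@11, authorship ......1...2
After op 2 (insert('j')): buffer="gjlopbxjyqhxj" (len 13), cursors c1@8 c2@13, authorship ......11...22
After op 3 (move_right): buffer="gjlopbxjyqhxj" (len 13), cursors c1@9 c2@13, authorship ......11...22
After op 4 (move_right): buffer="gjlopbxjyqhxj" (len 13), cursors c1@10 c2@13, authorship ......11...22
After op 5 (delete): buffer="gjlopbxjyhx" (len 11), cursors c1@9 c2@11, authorship ......11..2
After op 6 (insert('p')): buffer="gjlopbxjyphxp" (len 13), cursors c1@10 c2@13, authorship ......11.1.22
After op 7 (add_cursor(8)): buffer="gjlopbxjyphxp" (len 13), cursors c3@8 c1@10 c2@13, authorship ......11.1.22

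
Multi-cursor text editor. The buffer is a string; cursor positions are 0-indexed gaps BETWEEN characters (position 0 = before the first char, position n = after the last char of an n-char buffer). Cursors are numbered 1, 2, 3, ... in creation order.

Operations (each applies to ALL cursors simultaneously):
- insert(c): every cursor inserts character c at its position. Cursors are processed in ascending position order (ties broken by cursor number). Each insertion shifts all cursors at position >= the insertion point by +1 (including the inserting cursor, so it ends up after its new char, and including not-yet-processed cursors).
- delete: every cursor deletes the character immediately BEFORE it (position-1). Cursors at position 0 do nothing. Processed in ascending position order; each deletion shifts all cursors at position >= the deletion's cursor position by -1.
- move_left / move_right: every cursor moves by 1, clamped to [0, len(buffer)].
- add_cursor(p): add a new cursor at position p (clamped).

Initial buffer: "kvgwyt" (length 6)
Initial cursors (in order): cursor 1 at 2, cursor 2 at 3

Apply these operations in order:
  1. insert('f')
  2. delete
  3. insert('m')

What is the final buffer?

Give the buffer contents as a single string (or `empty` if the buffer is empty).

Answer: kvmgmwyt

Derivation:
After op 1 (insert('f')): buffer="kvfgfwyt" (len 8), cursors c1@3 c2@5, authorship ..1.2...
After op 2 (delete): buffer="kvgwyt" (len 6), cursors c1@2 c2@3, authorship ......
After op 3 (insert('m')): buffer="kvmgmwyt" (len 8), cursors c1@3 c2@5, authorship ..1.2...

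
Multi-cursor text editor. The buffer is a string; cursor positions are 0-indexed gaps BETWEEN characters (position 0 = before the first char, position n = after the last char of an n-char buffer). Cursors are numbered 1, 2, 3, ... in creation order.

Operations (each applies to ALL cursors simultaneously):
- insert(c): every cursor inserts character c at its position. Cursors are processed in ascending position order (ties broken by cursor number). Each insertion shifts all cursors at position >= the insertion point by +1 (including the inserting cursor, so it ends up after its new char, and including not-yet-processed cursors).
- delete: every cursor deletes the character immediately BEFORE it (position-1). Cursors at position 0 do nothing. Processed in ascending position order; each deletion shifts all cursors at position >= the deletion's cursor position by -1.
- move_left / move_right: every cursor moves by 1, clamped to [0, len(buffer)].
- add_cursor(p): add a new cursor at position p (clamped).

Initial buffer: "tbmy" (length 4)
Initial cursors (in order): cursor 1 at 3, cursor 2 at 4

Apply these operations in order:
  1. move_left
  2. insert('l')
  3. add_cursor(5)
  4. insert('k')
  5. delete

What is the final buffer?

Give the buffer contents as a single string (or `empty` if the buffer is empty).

After op 1 (move_left): buffer="tbmy" (len 4), cursors c1@2 c2@3, authorship ....
After op 2 (insert('l')): buffer="tblmly" (len 6), cursors c1@3 c2@5, authorship ..1.2.
After op 3 (add_cursor(5)): buffer="tblmly" (len 6), cursors c1@3 c2@5 c3@5, authorship ..1.2.
After op 4 (insert('k')): buffer="tblkmlkky" (len 9), cursors c1@4 c2@8 c3@8, authorship ..11.223.
After op 5 (delete): buffer="tblmly" (len 6), cursors c1@3 c2@5 c3@5, authorship ..1.2.

Answer: tblmly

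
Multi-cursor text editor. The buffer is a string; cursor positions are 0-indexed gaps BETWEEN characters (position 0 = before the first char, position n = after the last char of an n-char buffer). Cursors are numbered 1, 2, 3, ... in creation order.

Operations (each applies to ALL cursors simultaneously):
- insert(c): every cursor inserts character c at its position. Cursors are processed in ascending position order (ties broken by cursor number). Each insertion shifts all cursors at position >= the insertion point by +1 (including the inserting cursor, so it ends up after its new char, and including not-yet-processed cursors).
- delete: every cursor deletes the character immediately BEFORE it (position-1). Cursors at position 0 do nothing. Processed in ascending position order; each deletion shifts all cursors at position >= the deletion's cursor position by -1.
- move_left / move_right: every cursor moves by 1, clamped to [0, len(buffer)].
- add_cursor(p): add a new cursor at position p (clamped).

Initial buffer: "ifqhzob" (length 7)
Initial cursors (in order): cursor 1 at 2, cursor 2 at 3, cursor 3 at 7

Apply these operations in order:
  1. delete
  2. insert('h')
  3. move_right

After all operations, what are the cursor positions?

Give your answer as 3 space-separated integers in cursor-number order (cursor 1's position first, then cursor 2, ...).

After op 1 (delete): buffer="ihzo" (len 4), cursors c1@1 c2@1 c3@4, authorship ....
After op 2 (insert('h')): buffer="ihhhzoh" (len 7), cursors c1@3 c2@3 c3@7, authorship .12...3
After op 3 (move_right): buffer="ihhhzoh" (len 7), cursors c1@4 c2@4 c3@7, authorship .12...3

Answer: 4 4 7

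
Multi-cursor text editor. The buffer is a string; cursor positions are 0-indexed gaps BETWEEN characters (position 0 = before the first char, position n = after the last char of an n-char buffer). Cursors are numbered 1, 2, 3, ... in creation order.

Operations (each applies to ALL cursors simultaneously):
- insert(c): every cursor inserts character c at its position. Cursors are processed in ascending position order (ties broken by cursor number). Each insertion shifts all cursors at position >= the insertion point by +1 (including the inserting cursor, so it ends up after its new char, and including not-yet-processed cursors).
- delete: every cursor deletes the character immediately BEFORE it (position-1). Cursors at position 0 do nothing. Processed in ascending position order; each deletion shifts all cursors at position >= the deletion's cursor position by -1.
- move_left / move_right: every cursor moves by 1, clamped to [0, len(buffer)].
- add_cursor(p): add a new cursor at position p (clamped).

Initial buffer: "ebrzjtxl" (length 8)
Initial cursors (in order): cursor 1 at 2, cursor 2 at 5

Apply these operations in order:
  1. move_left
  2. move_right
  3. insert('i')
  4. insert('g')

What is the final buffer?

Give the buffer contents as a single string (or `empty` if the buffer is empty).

Answer: ebigrzjigtxl

Derivation:
After op 1 (move_left): buffer="ebrzjtxl" (len 8), cursors c1@1 c2@4, authorship ........
After op 2 (move_right): buffer="ebrzjtxl" (len 8), cursors c1@2 c2@5, authorship ........
After op 3 (insert('i')): buffer="ebirzjitxl" (len 10), cursors c1@3 c2@7, authorship ..1...2...
After op 4 (insert('g')): buffer="ebigrzjigtxl" (len 12), cursors c1@4 c2@9, authorship ..11...22...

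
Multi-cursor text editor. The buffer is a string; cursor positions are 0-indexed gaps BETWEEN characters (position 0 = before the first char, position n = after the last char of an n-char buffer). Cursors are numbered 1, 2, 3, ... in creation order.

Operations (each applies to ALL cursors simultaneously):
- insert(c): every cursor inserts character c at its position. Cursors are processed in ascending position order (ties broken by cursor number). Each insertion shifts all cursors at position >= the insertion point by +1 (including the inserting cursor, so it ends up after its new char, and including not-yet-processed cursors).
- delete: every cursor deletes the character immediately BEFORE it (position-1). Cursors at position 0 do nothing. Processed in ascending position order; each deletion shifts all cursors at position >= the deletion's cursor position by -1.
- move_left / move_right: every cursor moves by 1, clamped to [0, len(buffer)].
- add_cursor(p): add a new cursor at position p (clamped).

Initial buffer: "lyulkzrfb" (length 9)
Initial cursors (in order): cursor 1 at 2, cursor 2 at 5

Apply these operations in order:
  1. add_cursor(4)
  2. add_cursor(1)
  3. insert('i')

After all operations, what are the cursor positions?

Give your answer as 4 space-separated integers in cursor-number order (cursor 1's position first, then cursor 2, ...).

Answer: 4 9 7 2

Derivation:
After op 1 (add_cursor(4)): buffer="lyulkzrfb" (len 9), cursors c1@2 c3@4 c2@5, authorship .........
After op 2 (add_cursor(1)): buffer="lyulkzrfb" (len 9), cursors c4@1 c1@2 c3@4 c2@5, authorship .........
After op 3 (insert('i')): buffer="liyiulikizrfb" (len 13), cursors c4@2 c1@4 c3@7 c2@9, authorship .4.1..3.2....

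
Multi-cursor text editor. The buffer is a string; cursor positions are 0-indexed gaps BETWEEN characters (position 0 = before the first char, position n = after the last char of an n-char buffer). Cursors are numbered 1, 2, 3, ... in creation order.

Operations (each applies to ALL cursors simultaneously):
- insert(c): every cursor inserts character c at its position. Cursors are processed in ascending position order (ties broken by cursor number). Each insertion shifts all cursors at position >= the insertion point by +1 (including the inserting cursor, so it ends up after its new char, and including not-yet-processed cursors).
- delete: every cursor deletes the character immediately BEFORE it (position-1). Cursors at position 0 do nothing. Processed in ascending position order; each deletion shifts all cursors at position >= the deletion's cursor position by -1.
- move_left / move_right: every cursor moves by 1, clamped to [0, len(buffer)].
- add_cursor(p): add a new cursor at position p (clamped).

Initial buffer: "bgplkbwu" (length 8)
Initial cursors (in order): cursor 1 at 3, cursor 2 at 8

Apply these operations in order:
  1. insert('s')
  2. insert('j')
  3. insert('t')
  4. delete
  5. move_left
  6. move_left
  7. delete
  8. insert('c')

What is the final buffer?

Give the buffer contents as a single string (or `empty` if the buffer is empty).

After op 1 (insert('s')): buffer="bgpslkbwus" (len 10), cursors c1@4 c2@10, authorship ...1.....2
After op 2 (insert('j')): buffer="bgpsjlkbwusj" (len 12), cursors c1@5 c2@12, authorship ...11.....22
After op 3 (insert('t')): buffer="bgpsjtlkbwusjt" (len 14), cursors c1@6 c2@14, authorship ...111.....222
After op 4 (delete): buffer="bgpsjlkbwusj" (len 12), cursors c1@5 c2@12, authorship ...11.....22
After op 5 (move_left): buffer="bgpsjlkbwusj" (len 12), cursors c1@4 c2@11, authorship ...11.....22
After op 6 (move_left): buffer="bgpsjlkbwusj" (len 12), cursors c1@3 c2@10, authorship ...11.....22
After op 7 (delete): buffer="bgsjlkbwsj" (len 10), cursors c1@2 c2@8, authorship ..11....22
After op 8 (insert('c')): buffer="bgcsjlkbwcsj" (len 12), cursors c1@3 c2@10, authorship ..111....222

Answer: bgcsjlkbwcsj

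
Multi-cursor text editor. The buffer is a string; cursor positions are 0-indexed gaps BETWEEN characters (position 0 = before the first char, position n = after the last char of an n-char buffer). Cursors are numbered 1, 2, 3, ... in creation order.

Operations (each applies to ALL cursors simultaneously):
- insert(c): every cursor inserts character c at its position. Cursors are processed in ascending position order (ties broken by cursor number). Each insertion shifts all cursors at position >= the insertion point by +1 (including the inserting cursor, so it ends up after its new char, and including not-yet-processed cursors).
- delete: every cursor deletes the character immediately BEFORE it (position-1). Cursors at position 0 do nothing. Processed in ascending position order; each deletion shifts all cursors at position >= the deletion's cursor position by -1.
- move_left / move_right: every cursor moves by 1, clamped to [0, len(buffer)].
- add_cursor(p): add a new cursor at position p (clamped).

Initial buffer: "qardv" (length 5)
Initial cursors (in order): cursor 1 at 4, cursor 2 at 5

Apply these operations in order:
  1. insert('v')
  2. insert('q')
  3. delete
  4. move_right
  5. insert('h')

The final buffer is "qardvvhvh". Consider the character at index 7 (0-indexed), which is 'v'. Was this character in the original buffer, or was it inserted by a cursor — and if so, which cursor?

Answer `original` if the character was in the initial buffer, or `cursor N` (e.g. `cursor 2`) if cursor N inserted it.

After op 1 (insert('v')): buffer="qardvvv" (len 7), cursors c1@5 c2@7, authorship ....1.2
After op 2 (insert('q')): buffer="qardvqvvq" (len 9), cursors c1@6 c2@9, authorship ....11.22
After op 3 (delete): buffer="qardvvv" (len 7), cursors c1@5 c2@7, authorship ....1.2
After op 4 (move_right): buffer="qardvvv" (len 7), cursors c1@6 c2@7, authorship ....1.2
After op 5 (insert('h')): buffer="qardvvhvh" (len 9), cursors c1@7 c2@9, authorship ....1.122
Authorship (.=original, N=cursor N): . . . . 1 . 1 2 2
Index 7: author = 2

Answer: cursor 2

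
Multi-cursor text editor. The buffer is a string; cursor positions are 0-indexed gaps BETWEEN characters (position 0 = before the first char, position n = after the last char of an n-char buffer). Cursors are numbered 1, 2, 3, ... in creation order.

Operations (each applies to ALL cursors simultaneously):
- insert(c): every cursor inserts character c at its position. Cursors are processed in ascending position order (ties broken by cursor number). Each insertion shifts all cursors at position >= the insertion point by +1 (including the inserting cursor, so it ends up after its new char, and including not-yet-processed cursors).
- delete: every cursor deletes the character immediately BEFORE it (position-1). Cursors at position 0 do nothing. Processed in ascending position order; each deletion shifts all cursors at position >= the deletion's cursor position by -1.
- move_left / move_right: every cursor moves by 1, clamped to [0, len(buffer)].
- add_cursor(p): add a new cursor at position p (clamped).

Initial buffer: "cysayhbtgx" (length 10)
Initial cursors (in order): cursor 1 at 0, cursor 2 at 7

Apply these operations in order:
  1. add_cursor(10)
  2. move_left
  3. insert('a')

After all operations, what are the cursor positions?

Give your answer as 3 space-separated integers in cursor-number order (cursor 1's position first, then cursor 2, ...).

Answer: 1 8 12

Derivation:
After op 1 (add_cursor(10)): buffer="cysayhbtgx" (len 10), cursors c1@0 c2@7 c3@10, authorship ..........
After op 2 (move_left): buffer="cysayhbtgx" (len 10), cursors c1@0 c2@6 c3@9, authorship ..........
After op 3 (insert('a')): buffer="acysayhabtgax" (len 13), cursors c1@1 c2@8 c3@12, authorship 1......2...3.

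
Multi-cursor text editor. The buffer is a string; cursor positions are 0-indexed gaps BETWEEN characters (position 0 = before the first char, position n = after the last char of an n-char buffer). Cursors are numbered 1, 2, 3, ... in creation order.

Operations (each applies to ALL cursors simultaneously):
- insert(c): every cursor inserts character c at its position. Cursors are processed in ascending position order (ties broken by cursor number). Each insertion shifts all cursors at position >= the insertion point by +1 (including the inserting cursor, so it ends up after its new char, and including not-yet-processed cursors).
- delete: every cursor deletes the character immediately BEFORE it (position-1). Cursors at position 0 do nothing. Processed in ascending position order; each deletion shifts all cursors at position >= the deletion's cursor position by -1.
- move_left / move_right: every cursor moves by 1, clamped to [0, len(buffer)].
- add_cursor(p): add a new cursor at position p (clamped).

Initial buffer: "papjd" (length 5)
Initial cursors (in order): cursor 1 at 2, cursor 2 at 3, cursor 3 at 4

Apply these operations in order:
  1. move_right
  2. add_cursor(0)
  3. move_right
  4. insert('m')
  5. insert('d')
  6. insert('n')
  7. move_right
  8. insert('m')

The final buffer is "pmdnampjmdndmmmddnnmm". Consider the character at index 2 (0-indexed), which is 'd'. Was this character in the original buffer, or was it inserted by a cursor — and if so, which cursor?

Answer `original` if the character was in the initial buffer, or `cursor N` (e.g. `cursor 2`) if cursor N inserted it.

After op 1 (move_right): buffer="papjd" (len 5), cursors c1@3 c2@4 c3@5, authorship .....
After op 2 (add_cursor(0)): buffer="papjd" (len 5), cursors c4@0 c1@3 c2@4 c3@5, authorship .....
After op 3 (move_right): buffer="papjd" (len 5), cursors c4@1 c1@4 c2@5 c3@5, authorship .....
After op 4 (insert('m')): buffer="pmapjmdmm" (len 9), cursors c4@2 c1@6 c2@9 c3@9, authorship .4...1.23
After op 5 (insert('d')): buffer="pmdapjmddmmdd" (len 13), cursors c4@3 c1@8 c2@13 c3@13, authorship .44...11.2323
After op 6 (insert('n')): buffer="pmdnapjmdndmmddnn" (len 17), cursors c4@4 c1@10 c2@17 c3@17, authorship .444...111.232323
After op 7 (move_right): buffer="pmdnapjmdndmmddnn" (len 17), cursors c4@5 c1@11 c2@17 c3@17, authorship .444...111.232323
After op 8 (insert('m')): buffer="pmdnampjmdndmmmddnnmm" (len 21), cursors c4@6 c1@13 c2@21 c3@21, authorship .444.4..111.123232323
Authorship (.=original, N=cursor N): . 4 4 4 . 4 . . 1 1 1 . 1 2 3 2 3 2 3 2 3
Index 2: author = 4

Answer: cursor 4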